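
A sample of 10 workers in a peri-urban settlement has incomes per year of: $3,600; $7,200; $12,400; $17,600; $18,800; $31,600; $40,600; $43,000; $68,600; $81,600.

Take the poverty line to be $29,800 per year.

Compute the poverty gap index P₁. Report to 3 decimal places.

Below z: $3,600, $7,200, $12,400, $17,600, $18,800 (q = 5 of N = 10).
Relative gaps: (29800−3600)/29800 = 0.8792; (29800−7200)/29800 = 0.7584; (29800−12400)/29800 = 0.5839; (29800−17600)/29800 = 0.4094; (29800−18800)/29800 = 0.3691.
Σ = 3.000000. Dividing by the full population N = 10 gives P₁ = 0.300.

0.300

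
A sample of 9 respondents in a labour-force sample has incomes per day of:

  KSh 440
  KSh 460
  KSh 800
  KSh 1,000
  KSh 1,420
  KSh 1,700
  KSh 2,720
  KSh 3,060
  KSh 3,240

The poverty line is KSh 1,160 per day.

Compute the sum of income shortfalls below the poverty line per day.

Incomes under z: KSh 440, KSh 460, KSh 800, KSh 1,000 (q = 4 of N = 9).
Individual gaps: 1160−440 = 720; 1160−460 = 700; 1160−800 = 360; 1160−1000 = 160.
Aggregate gap = KSh 1,940.

KSh 1,940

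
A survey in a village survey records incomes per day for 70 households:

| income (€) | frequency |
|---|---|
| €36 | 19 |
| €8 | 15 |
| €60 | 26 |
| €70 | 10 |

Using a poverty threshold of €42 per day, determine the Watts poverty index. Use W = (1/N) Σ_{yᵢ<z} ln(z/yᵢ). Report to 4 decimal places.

Below the line: 15×€8, 19×€36 (q = 34 of N = 70).
Log gaps: ln(42/8) = 1.6582 (×15); ln(42/36) = 0.1542 (×19).
W = 27.802284 / 70 = 0.3972.

0.3972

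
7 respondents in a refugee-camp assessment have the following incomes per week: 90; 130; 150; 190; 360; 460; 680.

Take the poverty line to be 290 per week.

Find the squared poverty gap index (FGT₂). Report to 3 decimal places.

Below the line: 90, 130, 150, 190 (q = 4 of N = 7).
Relative gaps: (290−90)/290 = 0.6897; (290−130)/290 = 0.5517; (290−150)/290 = 0.4828; (290−190)/290 = 0.3448.
Squared: 0.4756; 0.3044; 0.2331; 0.1189.
Sum = 1.131986; P₂ = 1.131986 / 7 = 0.162.

0.162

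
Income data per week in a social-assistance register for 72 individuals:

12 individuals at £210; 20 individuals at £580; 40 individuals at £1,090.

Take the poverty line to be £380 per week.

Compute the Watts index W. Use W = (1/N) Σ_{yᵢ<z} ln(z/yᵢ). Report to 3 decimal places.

Below the line: 12×£210 (q = 12 of N = 72).
Log gaps: ln(380/210) = 0.5931 (×12).
W = 7.116765 / 72 = 0.099.

0.099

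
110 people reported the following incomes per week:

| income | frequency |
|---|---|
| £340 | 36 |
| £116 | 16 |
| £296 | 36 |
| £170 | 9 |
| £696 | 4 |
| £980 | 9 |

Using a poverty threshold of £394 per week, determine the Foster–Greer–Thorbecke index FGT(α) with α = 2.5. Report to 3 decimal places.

0.093

Below the line: 16×£116, 9×£170, 36×£296, 36×£340 (q = 97 of N = 110).
Normalized shortfalls: (394−116)/394 = 0.7056 (×16); (394−170)/394 = 0.5685 (×9); (394−296)/394 = 0.2487 (×36); (394−340)/394 = 0.1371 (×36).
Raised to α = 2.5: 0.41819 (×16); 0.24371 (×9); 0.03085 (×36); 0.00695 (×36).
Sum = 10.245554; FGT(2.5) = 10.245554 / 110 = 0.093.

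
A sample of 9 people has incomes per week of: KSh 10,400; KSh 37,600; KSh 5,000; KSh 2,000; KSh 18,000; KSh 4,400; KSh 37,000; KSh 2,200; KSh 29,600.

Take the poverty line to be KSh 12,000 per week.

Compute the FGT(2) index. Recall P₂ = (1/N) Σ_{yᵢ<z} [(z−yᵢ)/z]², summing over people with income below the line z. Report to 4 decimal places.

Incomes under z: KSh 2,000, KSh 2,200, KSh 4,400, KSh 5,000, KSh 10,400 (q = 5 of N = 9).
Normalized shortfalls: (12000−2000)/12000 = 0.8333; (12000−2200)/12000 = 0.8167; (12000−4400)/12000 = 0.6333; (12000−5000)/12000 = 0.5833; (12000−10400)/12000 = 0.1333.
Squared: 0.6944; 0.6669; 0.4011; 0.3403; 0.0178.
Sum = 2.120556; P₂ = 2.120556 / 9 = 0.2356.

0.2356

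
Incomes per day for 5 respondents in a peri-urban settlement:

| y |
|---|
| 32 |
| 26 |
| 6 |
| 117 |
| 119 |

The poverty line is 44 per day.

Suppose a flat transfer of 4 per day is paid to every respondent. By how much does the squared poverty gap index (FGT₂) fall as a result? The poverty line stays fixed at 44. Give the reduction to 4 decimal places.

Before: below the line — 6, 26, 32; squared poverty gap index (FGT₂) = 0.197521.
After the 4 transfer: below the line — 10, 30, 36; squared poverty gap index (FGT₂) = 0.146281.
Reduction = 0.197521 − 0.146281 = 0.0512.

0.0512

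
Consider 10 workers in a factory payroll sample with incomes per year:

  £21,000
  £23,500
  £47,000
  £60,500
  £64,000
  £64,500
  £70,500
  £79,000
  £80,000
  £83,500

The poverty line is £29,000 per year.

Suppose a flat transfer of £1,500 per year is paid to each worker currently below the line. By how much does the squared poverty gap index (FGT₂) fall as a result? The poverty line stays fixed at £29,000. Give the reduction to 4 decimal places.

0.0043

Before: below the line — £21,000, £23,500; squared poverty gap index (FGT₂) = 0.011207.
After the £1,500 transfer: below the line — £22,500, £25,000; squared poverty gap index (FGT₂) = 0.006926.
Reduction = 0.011207 − 0.006926 = 0.0043.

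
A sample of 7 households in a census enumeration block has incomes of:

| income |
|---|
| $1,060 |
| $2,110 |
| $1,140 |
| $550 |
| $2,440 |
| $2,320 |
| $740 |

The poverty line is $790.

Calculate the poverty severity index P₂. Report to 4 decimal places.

Below z: $550, $740 (q = 2 of N = 7).
Gap ratios (z−y)/z: (790−550)/790 = 0.3038; (790−740)/790 = 0.0633.
Squared: 0.0923; 0.0040.
Sum = 0.096299; P₂ = 0.096299 / 7 = 0.0138.

0.0138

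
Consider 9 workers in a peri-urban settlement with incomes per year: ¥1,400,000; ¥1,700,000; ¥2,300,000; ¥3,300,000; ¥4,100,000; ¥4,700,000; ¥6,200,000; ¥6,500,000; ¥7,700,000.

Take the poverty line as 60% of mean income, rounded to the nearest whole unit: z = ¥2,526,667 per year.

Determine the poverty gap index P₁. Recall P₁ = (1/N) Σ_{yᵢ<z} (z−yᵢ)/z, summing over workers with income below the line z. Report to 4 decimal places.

Incomes under z: ¥1,400,000, ¥1,700,000, ¥2,300,000 (q = 3 of N = 9).
Shortfall ratios: (2526667−1400000)/2526667 = 0.4459; (2526667−1700000)/2526667 = 0.3272; (2526667−2300000)/2526667 = 0.0897.
Sum of shortfalls = 0.862797; P₁ averages over all N: 0.862797 / 9 = 0.0959.

0.0959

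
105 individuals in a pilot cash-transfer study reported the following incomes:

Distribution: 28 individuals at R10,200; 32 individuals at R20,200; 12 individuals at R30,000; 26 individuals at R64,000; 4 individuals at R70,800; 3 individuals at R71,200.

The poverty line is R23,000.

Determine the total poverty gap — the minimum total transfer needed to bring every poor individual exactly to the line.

Below the line: 28×R10,200, 32×R20,200 (q = 60 of N = 105).
Individual gaps: 28×(23000−10200) = 358400; 32×(23000−20200) = 89600.
Aggregate gap = R448,000.

R448,000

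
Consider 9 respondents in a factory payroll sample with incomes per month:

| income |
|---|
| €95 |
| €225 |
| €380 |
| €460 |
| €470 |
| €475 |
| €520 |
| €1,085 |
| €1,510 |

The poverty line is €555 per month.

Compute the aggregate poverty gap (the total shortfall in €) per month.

Below the line: €95, €225, €380, €460, €470, €475, €520 (q = 7 of N = 9).
Individual gaps: 555−95 = 460; 555−225 = 330; 555−380 = 175; 555−460 = 95; 555−470 = 85; 555−475 = 80; 555−520 = 35.
Aggregate gap = €1,260.

€1,260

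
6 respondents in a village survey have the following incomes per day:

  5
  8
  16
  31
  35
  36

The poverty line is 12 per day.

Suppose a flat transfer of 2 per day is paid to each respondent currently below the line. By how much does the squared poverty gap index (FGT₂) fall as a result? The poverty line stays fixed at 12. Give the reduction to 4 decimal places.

Before: below the line — 5, 8; squared poverty gap index (FGT₂) = 0.075231.
After the 2 transfer: below the line — 7, 10; squared poverty gap index (FGT₂) = 0.033565.
Reduction = 0.075231 − 0.033565 = 0.0417.

0.0417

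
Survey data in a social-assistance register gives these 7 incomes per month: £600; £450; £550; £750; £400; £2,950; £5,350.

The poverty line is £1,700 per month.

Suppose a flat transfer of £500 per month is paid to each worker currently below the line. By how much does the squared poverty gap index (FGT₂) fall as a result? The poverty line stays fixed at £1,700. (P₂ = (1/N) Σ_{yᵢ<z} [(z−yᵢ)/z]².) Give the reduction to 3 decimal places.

0.222

Before: below the line — £400, £450, £550, £600, £750; squared poverty gap index (FGT₂) = 0.33057.
After the £500 transfer: below the line — £900, £950, £1,050, £1,100, £1,250; squared poverty gap index (FGT₂) = 0.10813.
Reduction = 0.33057 − 0.10813 = 0.222.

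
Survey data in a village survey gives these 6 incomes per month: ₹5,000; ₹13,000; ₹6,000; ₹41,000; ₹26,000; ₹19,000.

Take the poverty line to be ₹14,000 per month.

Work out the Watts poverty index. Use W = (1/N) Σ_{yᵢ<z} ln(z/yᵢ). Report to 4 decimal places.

Poor units: ₹5,000, ₹6,000, ₹13,000 (q = 3 of N = 6).
Log shortfalls: ln(14000/5000) = 1.0296; ln(14000/6000) = 0.8473; ln(14000/13000) = 0.0741.
W = 1.951025 / 6 = 0.3252.

0.3252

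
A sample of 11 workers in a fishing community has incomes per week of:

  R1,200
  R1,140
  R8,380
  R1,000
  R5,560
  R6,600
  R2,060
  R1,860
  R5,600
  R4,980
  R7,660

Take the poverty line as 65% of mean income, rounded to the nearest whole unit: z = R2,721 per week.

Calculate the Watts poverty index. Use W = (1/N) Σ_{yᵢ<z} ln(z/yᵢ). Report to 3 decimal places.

Incomes under z: R1,000, R1,140, R1,200, R1,860, R2,060 (q = 5 of N = 11).
Log shortfalls: ln(2721/1000) = 1.0010; ln(2721/1140) = 0.8700; ln(2721/1200) = 0.8187; ln(2721/1860) = 0.3804; ln(2721/2060) = 0.2783.
W = 3.348365 / 11 = 0.304.

0.304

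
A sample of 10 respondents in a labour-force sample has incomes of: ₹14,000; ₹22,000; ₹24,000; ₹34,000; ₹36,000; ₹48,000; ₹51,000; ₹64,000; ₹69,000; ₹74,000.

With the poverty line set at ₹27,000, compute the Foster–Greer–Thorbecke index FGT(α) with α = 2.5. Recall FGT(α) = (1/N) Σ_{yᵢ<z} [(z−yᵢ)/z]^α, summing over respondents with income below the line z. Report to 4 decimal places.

0.0180

Below the line: ₹14,000, ₹22,000, ₹24,000 (q = 3 of N = 10).
Shortfall ratios: (27000−14000)/27000 = 0.4815; (27000−22000)/27000 = 0.1852; (27000−24000)/27000 = 0.1111.
Raised to α = 2.5: 0.16086; 0.01476; 0.00412.
Sum = 0.179733; FGT(2.5) = 0.179733 / 10 = 0.0180.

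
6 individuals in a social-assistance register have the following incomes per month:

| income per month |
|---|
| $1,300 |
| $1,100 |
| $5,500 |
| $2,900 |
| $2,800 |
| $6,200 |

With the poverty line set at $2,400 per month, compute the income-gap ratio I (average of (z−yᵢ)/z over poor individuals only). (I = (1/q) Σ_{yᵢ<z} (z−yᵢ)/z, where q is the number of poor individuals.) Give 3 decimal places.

Below the line: $1,100, $1,300 (q = 2 of N = 6).
Shortfall ratios (z−y)/z: 0.5417, 0.4583; sum = 1.000000.
I averages over the q = 2 poor units only: 1.000000 / 2 = 0.500.

0.500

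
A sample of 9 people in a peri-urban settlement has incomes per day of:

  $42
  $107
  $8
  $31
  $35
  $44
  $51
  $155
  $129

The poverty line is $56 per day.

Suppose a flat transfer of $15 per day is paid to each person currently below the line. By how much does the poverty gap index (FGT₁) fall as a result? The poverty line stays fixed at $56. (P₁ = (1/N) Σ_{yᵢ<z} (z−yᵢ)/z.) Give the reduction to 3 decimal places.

0.151

Before: below the line — $8, $31, $35, $42, $44, $51; poverty gap index (FGT₁) = 0.24802.
After the $15 transfer: below the line — $23, $46, $50; poverty gap index (FGT₁) = 0.09722.
Reduction = 0.24802 − 0.09722 = 0.151.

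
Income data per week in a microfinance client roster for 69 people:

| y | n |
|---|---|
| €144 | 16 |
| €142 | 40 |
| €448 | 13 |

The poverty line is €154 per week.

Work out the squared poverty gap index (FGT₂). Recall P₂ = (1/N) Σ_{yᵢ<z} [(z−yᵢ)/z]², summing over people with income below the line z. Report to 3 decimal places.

0.004

Below z: 40×€142, 16×€144 (q = 56 of N = 69).
Shortfall ratios: (154−142)/154 = 0.0779 (×40); (154−144)/154 = 0.0649 (×16).
Squared: 0.0061 (×40); 0.0042 (×16).
Sum = 0.310339; P₂ = 0.310339 / 69 = 0.004.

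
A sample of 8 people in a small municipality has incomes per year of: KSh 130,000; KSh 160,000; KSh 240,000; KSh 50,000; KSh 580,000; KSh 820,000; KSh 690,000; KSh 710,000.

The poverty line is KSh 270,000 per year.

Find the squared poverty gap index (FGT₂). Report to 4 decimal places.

0.1389

Incomes under z: KSh 50,000, KSh 130,000, KSh 160,000, KSh 240,000 (q = 4 of N = 8).
Relative gaps: (270000−50000)/270000 = 0.8148; (270000−130000)/270000 = 0.5185; (270000−160000)/270000 = 0.4074; (270000−240000)/270000 = 0.1111.
Squared: 0.6639; 0.2689; 0.1660; 0.0123.
Sum = 1.111111; P₂ = 1.111111 / 8 = 0.1389.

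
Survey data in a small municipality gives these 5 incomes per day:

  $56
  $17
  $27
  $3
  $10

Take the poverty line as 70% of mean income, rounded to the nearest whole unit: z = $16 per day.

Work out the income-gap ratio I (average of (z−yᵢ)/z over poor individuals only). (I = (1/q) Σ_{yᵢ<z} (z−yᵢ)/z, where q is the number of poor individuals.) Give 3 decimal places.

0.594

Below the line: $3, $10 (q = 2 of N = 5).
Shortfall ratios (z−y)/z: 0.8125, 0.3750; sum = 1.187500.
I averages over the q = 2 poor units only: 1.187500 / 2 = 0.594.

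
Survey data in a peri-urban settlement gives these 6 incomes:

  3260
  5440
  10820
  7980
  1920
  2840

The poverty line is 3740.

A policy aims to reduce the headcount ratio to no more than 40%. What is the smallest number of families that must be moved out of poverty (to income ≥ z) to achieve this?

3 of the 6 families are poor, so H = 3/6 = 0.500.
A headcount ratio of at most 40% allows at most ⌊0.40 × 6⌋ = 2 poor families.
So at least 3 − 2 = 1 must be lifted.

1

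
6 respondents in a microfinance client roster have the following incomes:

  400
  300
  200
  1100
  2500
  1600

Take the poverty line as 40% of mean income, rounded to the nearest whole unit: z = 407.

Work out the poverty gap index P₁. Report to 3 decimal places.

0.131

Below the line: 200, 300, 400 (q = 3 of N = 6).
Gap ratios (z−y)/z: (407−200)/407 = 0.5086; (407−300)/407 = 0.2629; (407−400)/407 = 0.0172.
Σ = 0.788698. Dividing by the full population N = 6 gives P₁ = 0.131.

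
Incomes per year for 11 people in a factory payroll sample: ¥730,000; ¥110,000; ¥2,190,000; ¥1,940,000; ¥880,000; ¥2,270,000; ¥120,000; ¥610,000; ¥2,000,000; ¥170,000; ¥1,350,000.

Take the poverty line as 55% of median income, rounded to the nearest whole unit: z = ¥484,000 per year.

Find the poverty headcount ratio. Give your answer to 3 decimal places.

0.273

3 of the 11 people have income below ¥484,000.
H = 3/11 = 0.273.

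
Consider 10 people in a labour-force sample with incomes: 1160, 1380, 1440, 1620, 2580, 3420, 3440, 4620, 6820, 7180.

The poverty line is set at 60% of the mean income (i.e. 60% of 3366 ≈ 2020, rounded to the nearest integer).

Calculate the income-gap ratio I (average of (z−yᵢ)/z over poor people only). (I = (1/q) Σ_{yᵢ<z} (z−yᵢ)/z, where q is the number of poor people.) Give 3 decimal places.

0.307

Poor units: 1160, 1380, 1440, 1620 (q = 4 of N = 10).
Shortfall ratios (z−y)/z: 0.4257, 0.3168, 0.2871, 0.1980; sum = 1.227723.
The income-gap ratio divides by q (the poor only): 1.227723 / 4 = 0.307.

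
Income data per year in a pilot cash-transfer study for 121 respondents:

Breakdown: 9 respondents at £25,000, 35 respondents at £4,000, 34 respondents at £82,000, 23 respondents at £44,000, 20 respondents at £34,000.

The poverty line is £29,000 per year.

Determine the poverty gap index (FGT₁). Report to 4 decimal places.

0.2596

Below the line: 35×£4,000, 9×£25,000 (q = 44 of N = 121).
Relative gaps: (29000−4000)/29000 = 0.8621 (×35); (29000−25000)/29000 = 0.1379 (×9).
Sum of shortfalls = 31.413793; P₁ averages over all N: 31.413793 / 121 = 0.2596.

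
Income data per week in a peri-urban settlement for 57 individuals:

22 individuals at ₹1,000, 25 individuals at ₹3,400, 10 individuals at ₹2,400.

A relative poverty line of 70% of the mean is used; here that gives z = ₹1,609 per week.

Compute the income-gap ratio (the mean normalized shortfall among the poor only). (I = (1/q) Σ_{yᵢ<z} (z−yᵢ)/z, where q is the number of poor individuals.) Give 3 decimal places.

0.378

Incomes under z: 22×₹1,000 (q = 22 of N = 57).
Relative gaps: 0.3785 (×22); sum = 8.326911.
I averages over the q = 22 poor units only: 8.326911 / 22 = 0.378.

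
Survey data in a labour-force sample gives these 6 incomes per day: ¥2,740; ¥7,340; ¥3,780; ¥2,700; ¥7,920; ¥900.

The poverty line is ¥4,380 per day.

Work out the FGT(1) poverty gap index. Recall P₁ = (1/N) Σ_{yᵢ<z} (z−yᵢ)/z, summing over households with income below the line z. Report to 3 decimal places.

0.282

Below the line: ¥900, ¥2,700, ¥2,740, ¥3,780 (q = 4 of N = 6).
Shortfall ratios: (4380−900)/4380 = 0.7945; (4380−2700)/4380 = 0.3836; (4380−2740)/4380 = 0.3744; (4380−3780)/4380 = 0.1370.
Sum of shortfalls = 1.689498; P₁ averages over all N: 1.689498 / 6 = 0.282.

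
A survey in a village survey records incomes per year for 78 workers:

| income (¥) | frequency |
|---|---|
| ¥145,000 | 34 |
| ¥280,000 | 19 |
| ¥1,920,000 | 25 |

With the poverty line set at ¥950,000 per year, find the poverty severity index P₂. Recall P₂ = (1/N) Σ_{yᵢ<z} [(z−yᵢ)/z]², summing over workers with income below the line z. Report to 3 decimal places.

0.434

Below z: 34×¥145,000, 19×¥280,000 (q = 53 of N = 78).
Relative gaps: (950000−145000)/950000 = 0.8474 (×34); (950000−280000)/950000 = 0.7053 (×19).
Squared: 0.7180 (×34); 0.4974 (×19).
Sum = 33.863657; P₂ = 33.863657 / 78 = 0.434.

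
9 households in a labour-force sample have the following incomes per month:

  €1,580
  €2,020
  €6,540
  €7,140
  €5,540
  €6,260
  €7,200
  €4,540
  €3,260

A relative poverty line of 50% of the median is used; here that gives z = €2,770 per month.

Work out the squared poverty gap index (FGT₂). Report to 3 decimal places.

0.029

Below z: €1,580, €2,020 (q = 2 of N = 9).
Normalized shortfalls: (2770−1580)/2770 = 0.4296; (2770−2020)/2770 = 0.2708.
Squared: 0.1846; 0.0733.
Sum = 0.257869; P₂ = 0.257869 / 9 = 0.029.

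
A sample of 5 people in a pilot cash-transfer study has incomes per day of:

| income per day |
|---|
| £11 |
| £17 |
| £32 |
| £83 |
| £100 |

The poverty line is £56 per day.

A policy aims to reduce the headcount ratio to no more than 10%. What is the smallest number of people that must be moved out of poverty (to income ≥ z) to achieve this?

3 of the 5 people are poor, so H = 3/5 = 0.600.
A headcount ratio of at most 10% allows at most ⌊0.10 × 5⌋ = 0 poor people.
So at least 3 − 0 = 3 must be lifted.

3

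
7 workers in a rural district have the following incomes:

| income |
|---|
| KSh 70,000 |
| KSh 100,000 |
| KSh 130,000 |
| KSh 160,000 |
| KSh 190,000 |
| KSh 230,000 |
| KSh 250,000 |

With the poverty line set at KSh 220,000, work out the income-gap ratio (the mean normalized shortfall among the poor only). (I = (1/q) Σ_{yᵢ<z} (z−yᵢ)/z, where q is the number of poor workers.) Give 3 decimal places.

Below z: KSh 70,000, KSh 100,000, KSh 130,000, KSh 160,000, KSh 190,000 (q = 5 of N = 7).
Relative gaps: 0.6818, 0.5455, 0.4091, 0.2727, 0.1364; sum = 2.045455.
The income-gap ratio divides by q (the poor only): 2.045455 / 5 = 0.409.

0.409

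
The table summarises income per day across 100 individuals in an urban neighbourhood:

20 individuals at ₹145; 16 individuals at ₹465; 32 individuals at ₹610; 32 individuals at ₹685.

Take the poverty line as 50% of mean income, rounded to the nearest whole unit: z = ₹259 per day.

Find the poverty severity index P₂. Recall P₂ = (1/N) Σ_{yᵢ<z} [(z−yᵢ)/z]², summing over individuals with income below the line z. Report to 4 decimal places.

Poor units: 20×₹145 (q = 20 of N = 100).
Shortfall ratios: (259−145)/259 = 0.4402 (×20).
Squared: 0.1937 (×20).
Sum = 3.874719; P₂ = 3.874719 / 100 = 0.0387.

0.0387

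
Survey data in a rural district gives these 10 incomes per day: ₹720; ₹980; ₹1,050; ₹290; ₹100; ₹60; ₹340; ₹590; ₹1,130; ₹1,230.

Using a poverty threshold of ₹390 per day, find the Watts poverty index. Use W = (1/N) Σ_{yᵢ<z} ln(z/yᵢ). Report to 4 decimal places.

Incomes under z: ₹60, ₹100, ₹290, ₹340 (q = 4 of N = 10).
ln(z/y) terms: ln(390/60) = 1.8718; ln(390/100) = 1.3610; ln(390/290) = 0.2963; ln(390/340) = 0.1372.
W = 3.666246 / 10 = 0.3666.

0.3666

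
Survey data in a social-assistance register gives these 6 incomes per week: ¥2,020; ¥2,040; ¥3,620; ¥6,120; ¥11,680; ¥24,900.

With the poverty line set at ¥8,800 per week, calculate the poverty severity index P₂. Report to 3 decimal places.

Below z: ¥2,020, ¥2,040, ¥3,620, ¥6,120 (q = 4 of N = 6).
Shortfall ratios: (8800−2020)/8800 = 0.7705; (8800−2040)/8800 = 0.7682; (8800−3620)/8800 = 0.5886; (8800−6120)/8800 = 0.3045.
Squared: 0.5936; 0.5901; 0.3465; 0.0927.
Sum = 1.622944; P₂ = 1.622944 / 6 = 0.270.

0.270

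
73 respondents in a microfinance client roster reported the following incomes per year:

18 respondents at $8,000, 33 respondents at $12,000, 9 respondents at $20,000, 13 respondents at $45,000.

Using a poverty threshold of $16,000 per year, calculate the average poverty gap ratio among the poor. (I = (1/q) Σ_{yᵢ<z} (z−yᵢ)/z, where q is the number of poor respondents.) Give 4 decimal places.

0.3382

Poor units: 18×$8,000, 33×$12,000 (q = 51 of N = 73).
Relative gaps: 0.5000 (×18), 0.2500 (×33); sum = 17.250000.
The income-gap ratio divides by q (the poor only): 17.250000 / 51 = 0.3382.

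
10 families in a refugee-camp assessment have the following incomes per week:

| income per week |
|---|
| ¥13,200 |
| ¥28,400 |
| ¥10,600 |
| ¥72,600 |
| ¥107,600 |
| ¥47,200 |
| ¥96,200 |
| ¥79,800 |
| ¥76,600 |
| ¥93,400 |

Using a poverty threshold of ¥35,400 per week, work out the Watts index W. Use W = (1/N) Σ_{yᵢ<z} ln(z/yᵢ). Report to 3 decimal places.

0.241

Below z: ¥10,600, ¥13,200, ¥28,400 (q = 3 of N = 10).
Log shortfalls: ln(35400/10600) = 1.2059; ln(35400/13200) = 0.9865; ln(35400/28400) = 0.2203.
W = 2.412675 / 10 = 0.241.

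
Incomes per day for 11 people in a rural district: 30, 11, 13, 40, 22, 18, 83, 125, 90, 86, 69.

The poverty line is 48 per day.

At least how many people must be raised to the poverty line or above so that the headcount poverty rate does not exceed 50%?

1

Currently q = 6 of N = 11 are below the line (H = 0.545).
A headcount ratio of at most 50% allows at most ⌊0.50 × 11⌋ = 5 poor people.
So at least 6 − 5 = 1 must be lifted.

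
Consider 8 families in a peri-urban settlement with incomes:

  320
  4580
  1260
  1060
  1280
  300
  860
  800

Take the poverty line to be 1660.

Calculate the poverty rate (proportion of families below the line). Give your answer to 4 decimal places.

7 of the 8 families have income below 1660.
H = 7/8 = 0.8750.

0.8750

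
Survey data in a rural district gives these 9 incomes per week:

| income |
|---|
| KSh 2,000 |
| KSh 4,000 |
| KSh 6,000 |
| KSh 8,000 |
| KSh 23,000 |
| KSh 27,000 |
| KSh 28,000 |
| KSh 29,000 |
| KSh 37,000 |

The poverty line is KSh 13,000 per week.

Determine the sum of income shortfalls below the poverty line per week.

KSh 32,000

Incomes under z: KSh 2,000, KSh 4,000, KSh 6,000, KSh 8,000 (q = 4 of N = 9).
Individual gaps: 13000−2000 = 11000; 13000−4000 = 9000; 13000−6000 = 7000; 13000−8000 = 5000.
Aggregate gap = KSh 32,000.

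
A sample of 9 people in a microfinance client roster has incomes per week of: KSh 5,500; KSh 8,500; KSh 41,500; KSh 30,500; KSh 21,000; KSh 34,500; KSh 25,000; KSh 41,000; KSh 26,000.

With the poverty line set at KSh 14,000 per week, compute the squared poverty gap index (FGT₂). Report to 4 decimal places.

0.0581

Poor units: KSh 5,500, KSh 8,500 (q = 2 of N = 9).
Gap ratios (z−y)/z: (14000−5500)/14000 = 0.6071; (14000−8500)/14000 = 0.3929.
Squared: 0.3686; 0.1543.
Sum = 0.522959; P₂ = 0.522959 / 9 = 0.0581.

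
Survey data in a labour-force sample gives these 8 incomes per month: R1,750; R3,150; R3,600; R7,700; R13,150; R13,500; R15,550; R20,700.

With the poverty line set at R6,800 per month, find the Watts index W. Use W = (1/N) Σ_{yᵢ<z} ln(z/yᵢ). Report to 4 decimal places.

Below the line: R1,750, R3,150, R3,600 (q = 3 of N = 8).
Log gaps: ln(6800/1750) = 1.3573; ln(6800/3150) = 0.7695; ln(6800/3600) = 0.6360.
W = 2.762816 / 8 = 0.3454.

0.3454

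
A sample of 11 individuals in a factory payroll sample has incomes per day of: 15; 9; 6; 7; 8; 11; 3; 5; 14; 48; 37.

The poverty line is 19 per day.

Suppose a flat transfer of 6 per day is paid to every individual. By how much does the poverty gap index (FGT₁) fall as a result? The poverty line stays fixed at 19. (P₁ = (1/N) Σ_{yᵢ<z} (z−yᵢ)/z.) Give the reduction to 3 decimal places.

0.244

Before: below the line — 3, 5, 6, 7, 8, 9, 11, 14, 15; poverty gap index (FGT₁) = 0.44498.
After the 6 transfer: below the line — 9, 11, 12, 13, 14, 15, 17; poverty gap index (FGT₁) = 0.20096.
Reduction = 0.44498 − 0.20096 = 0.244.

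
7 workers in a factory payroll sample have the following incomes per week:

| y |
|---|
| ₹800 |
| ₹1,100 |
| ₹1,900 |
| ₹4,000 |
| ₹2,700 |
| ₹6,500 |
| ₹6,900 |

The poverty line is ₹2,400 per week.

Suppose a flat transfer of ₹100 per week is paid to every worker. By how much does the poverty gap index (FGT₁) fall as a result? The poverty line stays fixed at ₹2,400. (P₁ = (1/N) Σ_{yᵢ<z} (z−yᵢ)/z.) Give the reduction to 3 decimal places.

0.018

Before: below the line — ₹800, ₹1,100, ₹1,900; poverty gap index (FGT₁) = 0.20238.
After the ₹100 transfer: below the line — ₹900, ₹1,200, ₹2,000; poverty gap index (FGT₁) = 0.18452.
Reduction = 0.20238 − 0.18452 = 0.018.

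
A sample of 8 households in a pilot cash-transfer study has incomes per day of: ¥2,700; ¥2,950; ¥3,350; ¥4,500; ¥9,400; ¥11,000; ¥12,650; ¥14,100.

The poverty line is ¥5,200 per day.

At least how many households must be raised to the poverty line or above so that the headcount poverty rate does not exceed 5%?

4

Currently q = 4 of N = 8 are below the line (H = 0.500).
A headcount ratio of at most 5% allows at most ⌊0.05 × 8⌋ = 0 poor households.
So at least 4 − 0 = 4 must be lifted.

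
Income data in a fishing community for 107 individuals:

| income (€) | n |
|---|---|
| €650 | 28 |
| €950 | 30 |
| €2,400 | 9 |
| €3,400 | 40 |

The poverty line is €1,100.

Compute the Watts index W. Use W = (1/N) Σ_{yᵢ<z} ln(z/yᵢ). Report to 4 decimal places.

Below z: 28×€650, 30×€950 (q = 58 of N = 107).
Log gaps: ln(1100/650) = 0.5261 (×28); ln(1100/950) = 0.1466 (×30).
W = 19.128711 / 107 = 0.1788.

0.1788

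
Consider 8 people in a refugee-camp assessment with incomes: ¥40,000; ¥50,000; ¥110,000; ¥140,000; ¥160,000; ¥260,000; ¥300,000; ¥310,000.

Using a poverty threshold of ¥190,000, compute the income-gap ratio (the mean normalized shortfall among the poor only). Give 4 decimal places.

0.4737

Poor units: ¥40,000, ¥50,000, ¥110,000, ¥140,000, ¥160,000 (q = 5 of N = 8).
Shortfall ratios (z−y)/z: 0.7895, 0.7368, 0.4211, 0.2632, 0.1579; sum = 2.368421.
The income-gap ratio divides by q (the poor only): 2.368421 / 5 = 0.4737.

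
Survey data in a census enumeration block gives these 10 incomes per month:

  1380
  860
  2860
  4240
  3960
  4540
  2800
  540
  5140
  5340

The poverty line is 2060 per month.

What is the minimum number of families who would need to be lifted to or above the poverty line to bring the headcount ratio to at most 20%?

3 of the 10 families are poor, so H = 3/10 = 0.300.
A headcount ratio of at most 20% allows at most ⌊0.20 × 10⌋ = 2 poor families.
So at least 3 − 2 = 1 must be lifted.

1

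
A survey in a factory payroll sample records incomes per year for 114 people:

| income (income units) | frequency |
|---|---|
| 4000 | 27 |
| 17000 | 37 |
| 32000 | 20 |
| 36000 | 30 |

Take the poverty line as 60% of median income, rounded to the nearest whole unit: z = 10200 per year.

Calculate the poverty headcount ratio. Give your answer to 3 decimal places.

0.237

27 of the 114 people have income below 10200.
H = 27/114 = 0.237.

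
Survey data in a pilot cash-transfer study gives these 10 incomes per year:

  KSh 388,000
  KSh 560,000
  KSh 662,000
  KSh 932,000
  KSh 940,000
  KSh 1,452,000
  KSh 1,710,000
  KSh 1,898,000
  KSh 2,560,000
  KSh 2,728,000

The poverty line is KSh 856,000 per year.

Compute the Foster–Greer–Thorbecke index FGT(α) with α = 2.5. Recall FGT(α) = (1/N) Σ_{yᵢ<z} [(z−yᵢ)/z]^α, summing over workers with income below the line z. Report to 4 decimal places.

0.0316

Poor units: KSh 388,000, KSh 560,000, KSh 662,000 (q = 3 of N = 10).
Gap ratios (z−y)/z: (856000−388000)/856000 = 0.5467; (856000−560000)/856000 = 0.3458; (856000−662000)/856000 = 0.2266.
Raised to α = 2.5: 0.22102; 0.07031; 0.02445.
Sum = 0.315786; FGT(2.5) = 0.315786 / 10 = 0.0316.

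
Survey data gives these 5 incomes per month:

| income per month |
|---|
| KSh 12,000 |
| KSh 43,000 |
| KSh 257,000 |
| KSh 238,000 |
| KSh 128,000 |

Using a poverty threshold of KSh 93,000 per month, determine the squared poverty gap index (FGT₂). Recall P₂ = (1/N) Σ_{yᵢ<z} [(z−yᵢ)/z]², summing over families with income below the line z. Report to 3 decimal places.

0.210

Below the line: KSh 12,000, KSh 43,000 (q = 2 of N = 5).
Shortfall ratios: (93000−12000)/93000 = 0.8710; (93000−43000)/93000 = 0.5376.
Squared: 0.7586; 0.2891.
Sum = 1.047636; P₂ = 1.047636 / 5 = 0.210.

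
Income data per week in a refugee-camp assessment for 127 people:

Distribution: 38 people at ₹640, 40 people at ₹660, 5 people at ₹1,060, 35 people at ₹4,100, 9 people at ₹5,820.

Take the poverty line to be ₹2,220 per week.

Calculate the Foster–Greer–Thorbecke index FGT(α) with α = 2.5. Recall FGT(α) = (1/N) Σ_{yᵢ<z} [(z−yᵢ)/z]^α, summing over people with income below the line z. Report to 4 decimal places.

Incomes under z: 38×₹640, 40×₹660, 5×₹1,060 (q = 83 of N = 127).
Gap ratios (z−y)/z: (2220−640)/2220 = 0.7117 (×38); (2220−660)/2220 = 0.7027 (×40); (2220−1060)/2220 = 0.5225 (×5).
Raised to α = 2.5: 0.42733 (×38); 0.41393 (×40); 0.19736 (×5).
Sum = 33.782514; FGT(2.5) = 33.782514 / 127 = 0.2660.

0.2660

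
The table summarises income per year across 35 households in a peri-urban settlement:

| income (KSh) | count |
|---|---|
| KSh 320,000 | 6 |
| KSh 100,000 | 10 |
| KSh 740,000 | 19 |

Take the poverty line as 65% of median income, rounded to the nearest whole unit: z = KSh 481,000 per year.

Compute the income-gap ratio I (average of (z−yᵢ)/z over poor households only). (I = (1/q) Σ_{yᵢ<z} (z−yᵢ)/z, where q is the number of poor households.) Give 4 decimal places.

0.6206

Below z: 10×KSh 100,000, 6×KSh 320,000 (q = 16 of N = 35).
Relative gaps: 0.7921 (×10), 0.3347 (×6); sum = 9.929314.
I averages over the q = 16 poor units only: 9.929314 / 16 = 0.6206.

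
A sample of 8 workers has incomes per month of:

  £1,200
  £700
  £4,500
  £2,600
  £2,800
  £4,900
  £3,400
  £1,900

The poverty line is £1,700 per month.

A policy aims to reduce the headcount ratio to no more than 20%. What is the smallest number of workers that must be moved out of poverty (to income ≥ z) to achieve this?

1

Currently q = 2 of N = 8 are below the line (H = 0.250).
A headcount ratio of at most 20% allows at most ⌊0.20 × 8⌋ = 1 poor workers.
So at least 2 − 1 = 1 must be lifted.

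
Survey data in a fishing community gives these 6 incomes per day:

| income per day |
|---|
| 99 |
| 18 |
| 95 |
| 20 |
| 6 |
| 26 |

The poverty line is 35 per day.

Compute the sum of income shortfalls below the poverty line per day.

70

Incomes under z: 6, 18, 20, 26 (q = 4 of N = 6).
Individual gaps: 35−6 = 29; 35−18 = 17; 35−20 = 15; 35−26 = 9.
Aggregate gap = 70.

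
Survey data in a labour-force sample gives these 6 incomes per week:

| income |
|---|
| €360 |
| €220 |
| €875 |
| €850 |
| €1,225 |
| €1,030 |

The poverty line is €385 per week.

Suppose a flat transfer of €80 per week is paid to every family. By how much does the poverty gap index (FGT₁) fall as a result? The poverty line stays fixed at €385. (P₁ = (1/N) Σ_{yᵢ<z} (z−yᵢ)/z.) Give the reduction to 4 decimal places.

0.0455

Before: below the line — €220, €360; poverty gap index (FGT₁) = 0.082251.
After the €80 transfer: below the line — €300; poverty gap index (FGT₁) = 0.036797.
Reduction = 0.082251 − 0.036797 = 0.0455.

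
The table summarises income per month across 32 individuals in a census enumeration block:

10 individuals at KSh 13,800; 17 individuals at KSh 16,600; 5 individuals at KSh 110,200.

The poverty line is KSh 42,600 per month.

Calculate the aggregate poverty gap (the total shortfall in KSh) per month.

Incomes under z: 10×KSh 13,800, 17×KSh 16,600 (q = 27 of N = 32).
Individual gaps: 10×(42600−13800) = 288000; 17×(42600−16600) = 442000.
Aggregate gap = KSh 730,000.

KSh 730,000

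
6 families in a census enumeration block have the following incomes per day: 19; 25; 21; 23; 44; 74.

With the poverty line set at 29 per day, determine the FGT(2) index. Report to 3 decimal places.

0.043

Incomes under z: 19, 21, 23, 25 (q = 4 of N = 6).
Shortfall ratios: (29−19)/29 = 0.3448; (29−21)/29 = 0.2759; (29−23)/29 = 0.2069; (29−25)/29 = 0.1379.
Squared: 0.1189; 0.0761; 0.0428; 0.0190.
Sum = 0.256837; P₂ = 0.256837 / 6 = 0.043.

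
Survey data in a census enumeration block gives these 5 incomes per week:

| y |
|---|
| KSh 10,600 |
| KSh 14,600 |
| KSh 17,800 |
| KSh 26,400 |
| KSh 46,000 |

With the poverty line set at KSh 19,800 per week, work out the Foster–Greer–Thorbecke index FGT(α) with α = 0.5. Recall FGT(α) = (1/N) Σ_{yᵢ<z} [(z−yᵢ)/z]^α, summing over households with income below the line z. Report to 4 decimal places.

0.3024

Poor units: KSh 10,600, KSh 14,600, KSh 17,800 (q = 3 of N = 5).
Normalized shortfalls: (19800−10600)/19800 = 0.4646; (19800−14600)/19800 = 0.2626; (19800−17800)/19800 = 0.1010.
Raised to α = 0.5: 0.68165; 0.51247; 0.31782.
Sum = 1.511941; FGT(0.5) = 1.511941 / 5 = 0.3024.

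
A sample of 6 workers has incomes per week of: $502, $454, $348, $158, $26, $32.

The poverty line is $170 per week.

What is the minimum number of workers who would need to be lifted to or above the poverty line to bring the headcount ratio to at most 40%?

Currently q = 3 of N = 6 are below the line (H = 0.500).
A headcount ratio of at most 40% allows at most ⌊0.40 × 6⌋ = 2 poor workers.
So at least 3 − 2 = 1 must be lifted.

1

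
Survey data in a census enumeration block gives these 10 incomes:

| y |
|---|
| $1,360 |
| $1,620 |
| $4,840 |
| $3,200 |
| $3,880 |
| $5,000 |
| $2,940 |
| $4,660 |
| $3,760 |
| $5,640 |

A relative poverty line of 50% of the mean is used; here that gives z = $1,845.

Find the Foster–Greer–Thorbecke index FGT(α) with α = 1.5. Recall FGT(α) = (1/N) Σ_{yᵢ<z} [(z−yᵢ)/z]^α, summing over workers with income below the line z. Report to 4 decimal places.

0.0177

Below the line: $1,360, $1,620 (q = 2 of N = 10).
Relative gaps: (1845−1360)/1845 = 0.2629; (1845−1620)/1845 = 0.1220.
Raised to α = 1.5: 0.13478; 0.04259.
Sum = 0.177365; FGT(1.5) = 0.177365 / 10 = 0.0177.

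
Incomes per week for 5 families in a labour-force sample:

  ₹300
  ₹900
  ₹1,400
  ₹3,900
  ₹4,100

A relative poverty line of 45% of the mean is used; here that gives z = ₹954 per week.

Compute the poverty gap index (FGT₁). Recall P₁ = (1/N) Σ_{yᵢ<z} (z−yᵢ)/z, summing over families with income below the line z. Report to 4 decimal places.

0.1484

Below z: ₹300, ₹900 (q = 2 of N = 5).
Gap ratios (z−y)/z: (954−300)/954 = 0.6855; (954−900)/954 = 0.0566.
Sum of shortfalls = 0.742138; P₁ averages over all N: 0.742138 / 5 = 0.1484.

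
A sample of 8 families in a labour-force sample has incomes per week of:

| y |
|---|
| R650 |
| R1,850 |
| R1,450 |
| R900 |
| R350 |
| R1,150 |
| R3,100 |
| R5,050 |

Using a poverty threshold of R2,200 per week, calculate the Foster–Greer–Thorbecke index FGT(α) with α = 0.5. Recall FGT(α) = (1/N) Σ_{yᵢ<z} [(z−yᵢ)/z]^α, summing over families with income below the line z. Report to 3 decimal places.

0.525

Poor units: R350, R650, R900, R1,150, R1,450, R1,850 (q = 6 of N = 8).
Relative gaps: (2200−350)/2200 = 0.8409; (2200−650)/2200 = 0.7045; (2200−900)/2200 = 0.5909; (2200−1150)/2200 = 0.4773; (2200−1450)/2200 = 0.3409; (2200−1850)/2200 = 0.1591.
Raised to α = 0.5: 0.91701; 0.83937; 0.76871; 0.69085; 0.58387; 0.39886.
Sum = 4.198675; FGT(0.5) = 4.198675 / 8 = 0.525.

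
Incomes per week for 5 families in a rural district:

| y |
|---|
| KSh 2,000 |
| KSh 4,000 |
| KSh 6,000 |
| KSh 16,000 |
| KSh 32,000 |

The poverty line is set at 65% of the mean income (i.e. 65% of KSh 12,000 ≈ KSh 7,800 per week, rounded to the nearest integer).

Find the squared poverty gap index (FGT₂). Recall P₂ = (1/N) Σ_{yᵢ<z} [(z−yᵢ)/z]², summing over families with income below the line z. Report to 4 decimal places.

Below the line: KSh 2,000, KSh 4,000, KSh 6,000 (q = 3 of N = 5).
Shortfall ratios: (7800−2000)/7800 = 0.7436; (7800−4000)/7800 = 0.4872; (7800−6000)/7800 = 0.2308.
Squared: 0.5529; 0.2373; 0.0533.
Sum = 0.843524; P₂ = 0.843524 / 5 = 0.1687.

0.1687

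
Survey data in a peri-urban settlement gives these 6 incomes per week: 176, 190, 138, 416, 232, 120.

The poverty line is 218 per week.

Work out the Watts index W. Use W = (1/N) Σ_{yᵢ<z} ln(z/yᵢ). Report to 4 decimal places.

Below the line: 120, 138, 176, 190 (q = 4 of N = 6).
Log shortfalls: ln(218/120) = 0.5970; ln(218/138) = 0.4572; ln(218/176) = 0.2140; ln(218/190) = 0.1375.
W = 1.405727 / 6 = 0.2343.

0.2343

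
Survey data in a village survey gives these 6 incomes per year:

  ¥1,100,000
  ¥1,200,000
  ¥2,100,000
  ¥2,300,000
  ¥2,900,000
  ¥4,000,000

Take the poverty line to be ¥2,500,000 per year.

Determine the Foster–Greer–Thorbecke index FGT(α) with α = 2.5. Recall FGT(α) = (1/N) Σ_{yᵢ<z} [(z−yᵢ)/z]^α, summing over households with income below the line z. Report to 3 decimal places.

0.074

Incomes under z: ¥1,100,000, ¥1,200,000, ¥2,100,000, ¥2,300,000 (q = 4 of N = 6).
Relative gaps: (2500000−1100000)/2500000 = 0.5600; (2500000−1200000)/2500000 = 0.5200; (2500000−2100000)/2500000 = 0.1600; (2500000−2300000)/2500000 = 0.0800.
Raised to α = 2.5: 0.23468; 0.19499; 0.01024; 0.00181.
Sum = 0.441715; FGT(2.5) = 0.441715 / 6 = 0.074.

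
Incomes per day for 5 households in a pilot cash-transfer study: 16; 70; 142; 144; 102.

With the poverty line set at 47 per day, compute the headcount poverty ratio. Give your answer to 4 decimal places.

1 of the 5 households have income below 47.
H = 1/5 = 0.2000.

0.2000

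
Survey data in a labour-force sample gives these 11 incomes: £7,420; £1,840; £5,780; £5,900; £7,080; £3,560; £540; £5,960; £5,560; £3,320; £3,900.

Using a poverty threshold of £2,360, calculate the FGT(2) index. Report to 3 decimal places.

0.058

Below z: £540, £1,840 (q = 2 of N = 11).
Relative gaps: (2360−540)/2360 = 0.7712; (2360−1840)/2360 = 0.2203.
Squared: 0.5947; 0.0485.
Sum = 0.643278; P₂ = 0.643278 / 11 = 0.058.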